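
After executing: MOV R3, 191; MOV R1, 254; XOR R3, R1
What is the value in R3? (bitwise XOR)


Register state trace:
  MOV R3, 191  → R3 = 191 (0b10111111)
  MOV R1, 254  → R1 = 254 (0b11111110)
  XOR R3, R1  → R3 = 191 XOR 254 = 65 (0b01000001)
Final: R3 = 65

65


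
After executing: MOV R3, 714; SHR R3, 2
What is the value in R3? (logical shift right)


Register state trace:
  MOV R3, 714  → R3 = 714
  SHR R3, 2  → R3 = 714 >> 2 = 714 // 2^2 = 178
Final: R3 = 178

178


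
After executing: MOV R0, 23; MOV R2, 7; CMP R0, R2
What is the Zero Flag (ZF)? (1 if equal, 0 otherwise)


Register state trace:
  MOV R0, 23  → R0 = 23
  MOV R2, 7  → R2 = 7
  CMP R0, R2  → computes 23 - 7 = 16
  Result is nonzero, so values are not equal
ZF = 0

0


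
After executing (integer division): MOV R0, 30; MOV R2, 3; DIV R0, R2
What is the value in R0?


Register state trace:
  MOV R0, 30  → R0 = 30
  MOV R2, 3  → R2 = 3
  DIV R0, R2  → R0 = 30 // 3 = 10
Final: R0 = 10

10


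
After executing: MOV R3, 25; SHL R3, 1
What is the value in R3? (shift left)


Register state trace:
  MOV R3, 25  → R3 = 25
  SHL R3, 1  → R3 = 25 << 1 = 25 * 2^1 = 50
Final: R3 = 50

50


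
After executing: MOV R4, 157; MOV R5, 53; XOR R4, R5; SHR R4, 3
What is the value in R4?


Register state trace:
  MOV R4, 157  → R4 = 157 (0b10011101)
  MOV R5, 53  → R5 = 53 (0b00110101)
  XOR R4, R5  → R4 = 157 XOR 53 = 168 (0b10101000)
  SHR R4, 3  → R4 = 168 >> 3 = 21
Final: R4 = 21

21


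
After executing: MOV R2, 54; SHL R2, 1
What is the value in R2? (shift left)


Register state trace:
  MOV R2, 54  → R2 = 54
  SHL R2, 1  → R2 = 54 << 1 = 54 * 2^1 = 108
Final: R2 = 108

108


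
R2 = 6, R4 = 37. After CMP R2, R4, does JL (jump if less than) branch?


Trace:
  R2 = 6, R4 = 37
  CMP R2, R4  → compares 6 vs 37
  JL checks: is 6 less than 37?
  6 < 37, so condition is true
Branch taken: Yes

Yes


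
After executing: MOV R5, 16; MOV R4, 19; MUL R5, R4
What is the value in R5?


Register state trace:
  MOV R5, 16  → R5 = 16
  MOV R4, 19  → R4 = 19
  MUL R5, R4  → R5 = 16 * 19 = 304
Final: R5 = 304

304


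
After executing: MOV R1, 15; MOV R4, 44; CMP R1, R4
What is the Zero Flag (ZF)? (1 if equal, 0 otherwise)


Register state trace:
  MOV R1, 15  → R1 = 15
  MOV R4, 44  → R4 = 44
  CMP R1, R4  → computes 15 - 44 = -29
  Result is nonzero, so values are not equal
ZF = 0

0


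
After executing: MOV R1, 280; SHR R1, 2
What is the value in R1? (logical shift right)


Register state trace:
  MOV R1, 280  → R1 = 280
  SHR R1, 2  → R1 = 280 >> 2 = 280 // 2^2 = 70
Final: R1 = 70

70


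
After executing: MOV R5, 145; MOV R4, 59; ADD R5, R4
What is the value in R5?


Register state trace:
  MOV R5, 145  → R5 = 145
  MOV R4, 59  → R4 = 59
  ADD R5, R4  → R5 = 145 + 59 = 204
Final: R5 = 204

204


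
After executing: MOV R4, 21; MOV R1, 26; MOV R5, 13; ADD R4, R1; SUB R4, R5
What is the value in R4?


Register state trace:
  MOV R4, 21  → R4 = 21
  MOV R1, 26  → R1 = 26
  MOV R5, 13  → R5 = 13
  ADD R4, R1  → R4 = 21 + 26 = 47
  SUB R4, R5  → R4 = 47 - 13 = 34
Final: R4 = 34

34


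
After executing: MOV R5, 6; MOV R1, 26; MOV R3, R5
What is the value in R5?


Register state trace:
  MOV R5, 6  → R5 = 6
  MOV R1, 26  → R1 = 26
  MOV R3, R5  → R3 = 6
Final: R5 = 6

6


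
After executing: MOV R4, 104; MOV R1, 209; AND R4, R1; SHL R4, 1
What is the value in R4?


Register state trace:
  MOV R4, 104  → R4 = 104 (0b01101000)
  MOV R1, 209  → R1 = 209 (0b11010001)
  AND R4, R1  → R4 = 104 AND 209 = 64 (0b01000000)
  SHL R4, 1  → R4 = 64 << 1 = 128
Final: R4 = 128

128


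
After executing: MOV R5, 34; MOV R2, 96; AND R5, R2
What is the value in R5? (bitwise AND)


Register state trace:
  MOV R5, 34  → R5 = 34 (0b00100010)
  MOV R2, 96  → R2 = 96 (0b01100000)
  AND R5, R2  → R5 = 34 AND 96 = 32 (0b00100000)
Final: R5 = 32

32


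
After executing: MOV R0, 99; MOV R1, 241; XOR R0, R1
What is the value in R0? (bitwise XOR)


Register state trace:
  MOV R0, 99  → R0 = 99 (0b01100011)
  MOV R1, 241  → R1 = 241 (0b11110001)
  XOR R0, R1  → R0 = 99 XOR 241 = 146 (0b10010010)
Final: R0 = 146

146


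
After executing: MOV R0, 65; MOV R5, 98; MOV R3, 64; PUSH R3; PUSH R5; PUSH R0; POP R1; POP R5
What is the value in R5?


Stack trace (top is rightmost):
  MOV R0, 65  → R0 = 65
  MOV R5, 98  → R5 = 98
  MOV R3, 64  → R3 = 64
  PUSH R3  → stack: [64]
  PUSH R5  → stack: [64, 98]
  PUSH R0  → stack: [64, 98, 65]
  POP R1  → R1 = 65, stack: [64, 98]
  POP R5  → R5 = 98, stack: [64]
Final: R5 = 98

98


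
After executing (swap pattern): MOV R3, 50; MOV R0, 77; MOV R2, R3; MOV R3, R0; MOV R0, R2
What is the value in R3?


Register state trace (swap pattern):
  MOV R3, 50  → R3 = 50
  MOV R0, 77  → R0 = 77
  MOV R2, R3  → R2 = 50  (save R3)
  MOV R3, R0  → R3 = 77  (R3 gets R0's value)
  MOV R0, R2  → R0 = 50  (R0 gets saved value)
Final: R3 = 77

77


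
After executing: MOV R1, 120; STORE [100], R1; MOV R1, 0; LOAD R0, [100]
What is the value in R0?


Register and memory trace:
  MOV R1, 120  → R1 = 120
  STORE [100], R1  → mem[100] = 120
  MOV R1, 0  → R1 = 0
  LOAD R0, [100]  → R0 = mem[100] = 120
Final: R0 = 120

120


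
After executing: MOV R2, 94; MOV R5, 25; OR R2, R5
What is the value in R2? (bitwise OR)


Register state trace:
  MOV R2, 94  → R2 = 94 (0b01011110)
  MOV R5, 25  → R5 = 25 (0b00011001)
  OR R2, R5   → R2 = 94 OR 25 = 95 (0b01011111)
Final: R2 = 95

95


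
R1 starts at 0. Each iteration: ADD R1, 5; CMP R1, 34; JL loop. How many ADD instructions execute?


Loop trace (R1 starts at 0, target 34, step 5):
  ADD #1: R1 = 0 + 5 = 5  → 5 < 34, loop
  ADD #2: R1 = 5 + 5 = 10  → 10 < 34, loop
  ADD #3: R1 = 10 + 5 = 15  → 15 < 34, loop
  ADD #4: R1 = 15 + 5 = 20  → 20 < 34, loop
  ADD #5: R1 = 20 + 5 = 25  → 25 < 34, loop
  ADD #6: R1 = 25 + 5 = 30  → 30 < 34, loop
  ADD #7: R1 = 30 + 5 = 35  → 35 >= 34, exit
Total ADD instructions: 7

7


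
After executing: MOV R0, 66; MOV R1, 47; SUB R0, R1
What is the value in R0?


Register state trace:
  MOV R0, 66  → R0 = 66
  MOV R1, 47  → R1 = 47
  SUB R0, R1  → R0 = 66 - 47 = 19
Final: R0 = 19

19


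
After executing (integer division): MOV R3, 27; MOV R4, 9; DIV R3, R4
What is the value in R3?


Register state trace:
  MOV R3, 27  → R3 = 27
  MOV R4, 9  → R4 = 9
  DIV R3, R4  → R3 = 27 // 9 = 3
Final: R3 = 3

3


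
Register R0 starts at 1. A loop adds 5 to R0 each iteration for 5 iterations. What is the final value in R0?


Starting value: R0 = 1
  Iter 1: R0 = 1 + 5 = 6
  Iter 2: R0 = 6 + 5 = 11
  Iter 3: R0 = 11 + 5 = 16
  Iter 4: R0 = 16 + 5 = 21
  Iter 5: R0 = 21 + 5 = 26
Final: R0 = 26

26


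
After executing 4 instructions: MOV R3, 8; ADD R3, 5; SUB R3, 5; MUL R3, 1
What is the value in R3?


Register state trace:
  MOV R3, 8  → R3 = 8
  ADD R3, 5  → R3 = 8 + 5 = 13
  SUB R3, 5  → R3 = 13 - 5 = 8
  MUL R3, 1  → R3 = 8 * 1 = 8
Final: R3 = 8

8


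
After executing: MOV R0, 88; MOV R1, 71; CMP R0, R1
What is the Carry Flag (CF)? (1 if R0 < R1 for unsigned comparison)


Register state trace:
  MOV R0, 88  → R0 = 88
  MOV R1, 71  → R1 = 71
  CMP R0, R1  → unsigned 88 - 71: no borrow
  88 >= 71, so CF = 0
CF = 0

0


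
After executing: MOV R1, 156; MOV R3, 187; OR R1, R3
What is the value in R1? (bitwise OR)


Register state trace:
  MOV R1, 156  → R1 = 156 (0b10011100)
  MOV R3, 187  → R3 = 187 (0b10111011)
  OR R1, R3   → R1 = 156 OR 187 = 191 (0b10111111)
Final: R1 = 191

191


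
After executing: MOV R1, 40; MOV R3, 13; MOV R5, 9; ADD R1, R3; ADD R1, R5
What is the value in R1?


Register state trace:
  MOV R1, 40  → R1 = 40
  MOV R3, 13  → R3 = 13
  MOV R5, 9  → R5 = 9
  ADD R1, R3  → R1 = 40 + 13 = 53
  ADD R1, R5  → R1 = 53 + 9 = 62
Final: R1 = 62

62


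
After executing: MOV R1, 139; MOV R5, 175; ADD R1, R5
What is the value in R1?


Register state trace:
  MOV R1, 139  → R1 = 139
  MOV R5, 175  → R5 = 175
  ADD R1, R5  → R1 = 139 + 175 = 314
Final: R1 = 314

314


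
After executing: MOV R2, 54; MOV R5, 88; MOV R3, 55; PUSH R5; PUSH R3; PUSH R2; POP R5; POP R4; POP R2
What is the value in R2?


Stack trace (top is rightmost):
  MOV R2, 54  → R2 = 54
  MOV R5, 88  → R5 = 88
  MOV R3, 55  → R3 = 55
  PUSH R5  → stack: [88]
  PUSH R3  → stack: [88, 55]
  PUSH R2  → stack: [88, 55, 54]
  POP R5  → R5 = 54, stack: [88, 55]
  POP R4  → R4 = 55, stack: [88]
  POP R2  → R2 = 88, stack: []
Final: R2 = 88

88


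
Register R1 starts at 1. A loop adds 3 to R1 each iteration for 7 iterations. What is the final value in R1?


Starting value: R1 = 1
  Iter 1: R1 = 1 + 3 = 4
  Iter 2: R1 = 4 + 3 = 7
  Iter 3: R1 = 7 + 3 = 10
  Iter 4: R1 = 10 + 3 = 13
  Iter 5: R1 = 13 + 3 = 16
  Iter 6: R1 = 16 + 3 = 19
  Iter 7: R1 = 19 + 3 = 22
Final: R1 = 22

22


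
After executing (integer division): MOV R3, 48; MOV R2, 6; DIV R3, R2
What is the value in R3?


Register state trace:
  MOV R3, 48  → R3 = 48
  MOV R2, 6  → R2 = 6
  DIV R3, R2  → R3 = 48 // 6 = 8
Final: R3 = 8

8


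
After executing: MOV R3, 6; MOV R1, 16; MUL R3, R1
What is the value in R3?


Register state trace:
  MOV R3, 6  → R3 = 6
  MOV R1, 16  → R1 = 16
  MUL R3, R1  → R3 = 6 * 16 = 96
Final: R3 = 96

96


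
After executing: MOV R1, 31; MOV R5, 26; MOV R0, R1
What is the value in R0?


Register state trace:
  MOV R1, 31  → R1 = 31
  MOV R5, 26  → R5 = 26
  MOV R0, R1  → R0 = 31
Final: R0 = 31

31


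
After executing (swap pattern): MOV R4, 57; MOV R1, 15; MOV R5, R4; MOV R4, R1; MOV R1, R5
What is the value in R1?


Register state trace (swap pattern):
  MOV R4, 57  → R4 = 57
  MOV R1, 15  → R1 = 15
  MOV R5, R4  → R5 = 57  (save R4)
  MOV R4, R1  → R4 = 15  (R4 gets R1's value)
  MOV R1, R5  → R1 = 57  (R1 gets saved value)
Final: R1 = 57

57


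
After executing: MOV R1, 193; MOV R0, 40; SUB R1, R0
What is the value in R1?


Register state trace:
  MOV R1, 193  → R1 = 193
  MOV R0, 40  → R0 = 40
  SUB R1, R0  → R1 = 193 - 40 = 153
Final: R1 = 153

153


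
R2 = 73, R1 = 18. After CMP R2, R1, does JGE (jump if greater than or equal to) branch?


Trace:
  R2 = 73, R1 = 18
  CMP R2, R1  → compares 73 vs 18
  JGE checks: is 73 greater than or equal to 18?
  73 > 18, so condition is true
Branch taken: Yes

Yes


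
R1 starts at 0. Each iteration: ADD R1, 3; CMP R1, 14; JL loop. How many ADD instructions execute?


Loop trace (R1 starts at 0, target 14, step 3):
  ADD #1: R1 = 0 + 3 = 3  → 3 < 14, loop
  ADD #2: R1 = 3 + 3 = 6  → 6 < 14, loop
  ADD #3: R1 = 6 + 3 = 9  → 9 < 14, loop
  ADD #4: R1 = 9 + 3 = 12  → 12 < 14, loop
  ADD #5: R1 = 12 + 3 = 15  → 15 >= 14, exit
Total ADD instructions: 5

5


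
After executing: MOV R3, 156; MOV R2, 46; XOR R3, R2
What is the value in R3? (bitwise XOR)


Register state trace:
  MOV R3, 156  → R3 = 156 (0b10011100)
  MOV R2, 46  → R2 = 46 (0b00101110)
  XOR R3, R2  → R3 = 156 XOR 46 = 178 (0b10110010)
Final: R3 = 178

178


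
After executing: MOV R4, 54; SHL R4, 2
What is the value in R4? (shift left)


Register state trace:
  MOV R4, 54  → R4 = 54
  SHL R4, 2  → R4 = 54 << 2 = 54 * 2^2 = 216
Final: R4 = 216

216


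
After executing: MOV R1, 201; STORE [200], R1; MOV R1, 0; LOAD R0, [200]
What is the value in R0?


Register and memory trace:
  MOV R1, 201  → R1 = 201
  STORE [200], R1  → mem[200] = 201
  MOV R1, 0  → R1 = 0
  LOAD R0, [200]  → R0 = mem[200] = 201
Final: R0 = 201

201


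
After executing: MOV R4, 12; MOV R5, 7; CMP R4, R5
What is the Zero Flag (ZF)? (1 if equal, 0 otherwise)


Register state trace:
  MOV R4, 12  → R4 = 12
  MOV R5, 7  → R5 = 7
  CMP R4, R5  → computes 12 - 7 = 5
  Result is nonzero, so values are not equal
ZF = 0

0


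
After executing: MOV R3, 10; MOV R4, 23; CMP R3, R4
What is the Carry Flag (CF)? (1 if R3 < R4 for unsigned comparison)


Register state trace:
  MOV R3, 10  → R3 = 10
  MOV R4, 23  → R4 = 23
  CMP R3, R4  → unsigned 10 - 23: borrow occurs
  10 < 23, so CF = 1
CF = 1

1


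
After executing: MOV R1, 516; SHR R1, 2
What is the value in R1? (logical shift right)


Register state trace:
  MOV R1, 516  → R1 = 516
  SHR R1, 2  → R1 = 516 >> 2 = 516 // 2^2 = 129
Final: R1 = 129

129


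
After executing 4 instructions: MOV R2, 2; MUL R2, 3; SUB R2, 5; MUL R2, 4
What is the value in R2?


Register state trace:
  MOV R2, 2  → R2 = 2
  MUL R2, 3  → R2 = 2 * 3 = 6
  SUB R2, 5  → R2 = 6 - 5 = 1
  MUL R2, 4  → R2 = 1 * 4 = 4
Final: R2 = 4

4


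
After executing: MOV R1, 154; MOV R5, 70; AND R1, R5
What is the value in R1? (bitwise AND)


Register state trace:
  MOV R1, 154  → R1 = 154 (0b10011010)
  MOV R5, 70  → R5 = 70 (0b01000110)
  AND R1, R5  → R1 = 154 AND 70 = 2 (0b00000010)
Final: R1 = 2

2


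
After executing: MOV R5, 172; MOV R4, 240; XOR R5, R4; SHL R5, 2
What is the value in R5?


Register state trace:
  MOV R5, 172  → R5 = 172 (0b10101100)
  MOV R4, 240  → R4 = 240 (0b11110000)
  XOR R5, R4  → R5 = 172 XOR 240 = 92 (0b01011100)
  SHL R5, 2  → R5 = 92 << 2 = 368
Final: R5 = 368

368


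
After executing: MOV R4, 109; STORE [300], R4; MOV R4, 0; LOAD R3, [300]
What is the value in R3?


Register and memory trace:
  MOV R4, 109  → R4 = 109
  STORE [300], R4  → mem[300] = 109
  MOV R4, 0  → R4 = 0
  LOAD R3, [300]  → R3 = mem[300] = 109
Final: R3 = 109

109


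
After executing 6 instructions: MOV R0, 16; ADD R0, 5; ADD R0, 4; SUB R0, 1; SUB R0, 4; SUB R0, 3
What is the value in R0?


Register state trace:
  MOV R0, 16  → R0 = 16
  ADD R0, 5  → R0 = 16 + 5 = 21
  ADD R0, 4  → R0 = 21 + 4 = 25
  SUB R0, 1  → R0 = 25 - 1 = 24
  SUB R0, 4  → R0 = 24 - 4 = 20
  SUB R0, 3  → R0 = 20 - 3 = 17
Final: R0 = 17

17


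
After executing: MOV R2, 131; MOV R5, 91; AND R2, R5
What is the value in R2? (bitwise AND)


Register state trace:
  MOV R2, 131  → R2 = 131 (0b10000011)
  MOV R5, 91  → R5 = 91 (0b01011011)
  AND R2, R5  → R2 = 131 AND 91 = 3 (0b00000011)
Final: R2 = 3

3


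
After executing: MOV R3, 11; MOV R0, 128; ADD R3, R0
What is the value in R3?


Register state trace:
  MOV R3, 11  → R3 = 11
  MOV R0, 128  → R0 = 128
  ADD R3, R0  → R3 = 11 + 128 = 139
Final: R3 = 139

139


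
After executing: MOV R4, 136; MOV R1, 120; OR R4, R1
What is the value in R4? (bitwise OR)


Register state trace:
  MOV R4, 136  → R4 = 136 (0b10001000)
  MOV R1, 120  → R1 = 120 (0b01111000)
  OR R4, R1   → R4 = 136 OR 120 = 248 (0b11111000)
Final: R4 = 248

248


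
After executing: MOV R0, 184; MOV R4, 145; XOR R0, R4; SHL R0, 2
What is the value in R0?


Register state trace:
  MOV R0, 184  → R0 = 184 (0b10111000)
  MOV R4, 145  → R4 = 145 (0b10010001)
  XOR R0, R4  → R0 = 184 XOR 145 = 41 (0b00101001)
  SHL R0, 2  → R0 = 41 << 2 = 164
Final: R0 = 164

164


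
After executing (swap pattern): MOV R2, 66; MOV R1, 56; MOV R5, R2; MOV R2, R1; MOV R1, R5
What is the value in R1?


Register state trace (swap pattern):
  MOV R2, 66  → R2 = 66
  MOV R1, 56  → R1 = 56
  MOV R5, R2  → R5 = 66  (save R2)
  MOV R2, R1  → R2 = 56  (R2 gets R1's value)
  MOV R1, R5  → R1 = 66  (R1 gets saved value)
Final: R1 = 66

66


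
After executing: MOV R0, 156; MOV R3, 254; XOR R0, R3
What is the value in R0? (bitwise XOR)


Register state trace:
  MOV R0, 156  → R0 = 156 (0b10011100)
  MOV R3, 254  → R3 = 254 (0b11111110)
  XOR R0, R3  → R0 = 156 XOR 254 = 98 (0b01100010)
Final: R0 = 98

98


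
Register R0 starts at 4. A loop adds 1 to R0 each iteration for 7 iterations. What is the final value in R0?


Starting value: R0 = 4
  Iter 1: R0 = 4 + 1 = 5
  Iter 2: R0 = 5 + 1 = 6
  Iter 3: R0 = 6 + 1 = 7
  Iter 4: R0 = 7 + 1 = 8
  Iter 5: R0 = 8 + 1 = 9
  Iter 6: R0 = 9 + 1 = 10
  Iter 7: R0 = 10 + 1 = 11
Final: R0 = 11

11


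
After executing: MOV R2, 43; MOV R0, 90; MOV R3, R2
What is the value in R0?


Register state trace:
  MOV R2, 43  → R2 = 43
  MOV R0, 90  → R0 = 90
  MOV R3, R2  → R3 = 43
Final: R0 = 90

90


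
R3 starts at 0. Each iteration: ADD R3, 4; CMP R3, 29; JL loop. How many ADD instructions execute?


Loop trace (R3 starts at 0, target 29, step 4):
  ADD #1: R3 = 0 + 4 = 4  → 4 < 29, loop
  ADD #2: R3 = 4 + 4 = 8  → 8 < 29, loop
  ADD #3: R3 = 8 + 4 = 12  → 12 < 29, loop
  ADD #4: R3 = 12 + 4 = 16  → 16 < 29, loop
  ADD #5: R3 = 16 + 4 = 20  → 20 < 29, loop
  ADD #6: R3 = 20 + 4 = 24  → 24 < 29, loop
  ADD #7: R3 = 24 + 4 = 28  → 28 < 29, loop
  ADD #8: R3 = 28 + 4 = 32  → 32 >= 29, exit
Total ADD instructions: 8

8


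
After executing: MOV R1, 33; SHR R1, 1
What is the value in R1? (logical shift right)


Register state trace:
  MOV R1, 33  → R1 = 33
  SHR R1, 1  → R1 = 33 >> 1 = 33 // 2^1 = 16
Final: R1 = 16

16


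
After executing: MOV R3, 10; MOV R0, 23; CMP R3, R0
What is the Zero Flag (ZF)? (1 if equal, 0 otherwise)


Register state trace:
  MOV R3, 10  → R3 = 10
  MOV R0, 23  → R0 = 23
  CMP R3, R0  → computes 10 - 23 = -13
  Result is nonzero, so values are not equal
ZF = 0

0


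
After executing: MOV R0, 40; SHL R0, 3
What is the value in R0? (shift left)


Register state trace:
  MOV R0, 40  → R0 = 40
  SHL R0, 3  → R0 = 40 << 3 = 40 * 2^3 = 320
Final: R0 = 320

320


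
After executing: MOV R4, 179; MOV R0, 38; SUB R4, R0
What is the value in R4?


Register state trace:
  MOV R4, 179  → R4 = 179
  MOV R0, 38  → R0 = 38
  SUB R4, R0  → R4 = 179 - 38 = 141
Final: R4 = 141

141


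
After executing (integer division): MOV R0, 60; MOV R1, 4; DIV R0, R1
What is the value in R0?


Register state trace:
  MOV R0, 60  → R0 = 60
  MOV R1, 4  → R1 = 4
  DIV R0, R1  → R0 = 60 // 4 = 15
Final: R0 = 15

15


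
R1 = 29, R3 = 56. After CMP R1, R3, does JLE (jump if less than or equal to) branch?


Trace:
  R1 = 29, R3 = 56
  CMP R1, R3  → compares 29 vs 56
  JLE checks: is 29 less than or equal to 56?
  29 < 56, so condition is true
Branch taken: Yes

Yes


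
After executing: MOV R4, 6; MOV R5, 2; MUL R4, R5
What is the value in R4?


Register state trace:
  MOV R4, 6  → R4 = 6
  MOV R5, 2  → R5 = 2
  MUL R4, R5  → R4 = 6 * 2 = 12
Final: R4 = 12

12


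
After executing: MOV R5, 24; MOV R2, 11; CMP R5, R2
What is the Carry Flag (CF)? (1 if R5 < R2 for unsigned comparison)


Register state trace:
  MOV R5, 24  → R5 = 24
  MOV R2, 11  → R2 = 11
  CMP R5, R2  → unsigned 24 - 11: no borrow
  24 >= 11, so CF = 0
CF = 0

0


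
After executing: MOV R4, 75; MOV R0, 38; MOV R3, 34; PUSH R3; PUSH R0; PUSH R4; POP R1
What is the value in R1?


Stack trace (top is rightmost):
  MOV R4, 75  → R4 = 75
  MOV R0, 38  → R0 = 38
  MOV R3, 34  → R3 = 34
  PUSH R3  → stack: [34]
  PUSH R0  → stack: [34, 38]
  PUSH R4  → stack: [34, 38, 75]
  POP R1  → R1 = 75, stack: [34, 38]
Final: R1 = 75

75


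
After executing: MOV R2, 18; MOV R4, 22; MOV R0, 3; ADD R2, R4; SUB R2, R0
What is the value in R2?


Register state trace:
  MOV R2, 18  → R2 = 18
  MOV R4, 22  → R4 = 22
  MOV R0, 3  → R0 = 3
  ADD R2, R4  → R2 = 18 + 22 = 40
  SUB R2, R0  → R2 = 40 - 3 = 37
Final: R2 = 37

37


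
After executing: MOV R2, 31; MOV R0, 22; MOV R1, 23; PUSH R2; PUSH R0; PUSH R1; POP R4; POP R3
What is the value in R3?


Stack trace (top is rightmost):
  MOV R2, 31  → R2 = 31
  MOV R0, 22  → R0 = 22
  MOV R1, 23  → R1 = 23
  PUSH R2  → stack: [31]
  PUSH R0  → stack: [31, 22]
  PUSH R1  → stack: [31, 22, 23]
  POP R4  → R4 = 23, stack: [31, 22]
  POP R3  → R3 = 22, stack: [31]
Final: R3 = 22

22


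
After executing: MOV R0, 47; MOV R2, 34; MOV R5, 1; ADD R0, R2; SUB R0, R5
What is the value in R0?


Register state trace:
  MOV R0, 47  → R0 = 47
  MOV R2, 34  → R2 = 34
  MOV R5, 1  → R5 = 1
  ADD R0, R2  → R0 = 47 + 34 = 81
  SUB R0, R5  → R0 = 81 - 1 = 80
Final: R0 = 80

80


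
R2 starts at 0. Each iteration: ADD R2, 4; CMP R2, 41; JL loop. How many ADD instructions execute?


Loop trace (R2 starts at 0, target 41, step 4):
  ADD #1: R2 = 0 + 4 = 4  → 4 < 41, loop
  ADD #2: R2 = 4 + 4 = 8  → 8 < 41, loop
  ADD #3: R2 = 8 + 4 = 12  → 12 < 41, loop
  ADD #4: R2 = 12 + 4 = 16  → 16 < 41, loop
  ADD #5: R2 = 16 + 4 = 20  → 20 < 41, loop
  ADD #6: R2 = 20 + 4 = 24  → 24 < 41, loop
  ADD #7: R2 = 24 + 4 = 28  → 28 < 41, loop
  ADD #8: R2 = 28 + 4 = 32  → 32 < 41, loop
  ADD #9: R2 = 32 + 4 = 36  → 36 < 41, loop
  ADD #10: R2 = 36 + 4 = 40  → 40 < 41, loop
  ADD #11: R2 = 40 + 4 = 44  → 44 >= 41, exit
Total ADD instructions: 11

11


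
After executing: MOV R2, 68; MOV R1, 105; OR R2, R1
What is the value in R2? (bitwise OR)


Register state trace:
  MOV R2, 68  → R2 = 68 (0b01000100)
  MOV R1, 105  → R1 = 105 (0b01101001)
  OR R2, R1   → R2 = 68 OR 105 = 109 (0b01101101)
Final: R2 = 109

109


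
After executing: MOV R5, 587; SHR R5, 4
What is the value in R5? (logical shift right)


Register state trace:
  MOV R5, 587  → R5 = 587
  SHR R5, 4  → R5 = 587 >> 4 = 587 // 2^4 = 36
Final: R5 = 36

36


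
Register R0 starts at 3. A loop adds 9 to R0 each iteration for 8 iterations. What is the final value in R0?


Starting value: R0 = 3
  Iter 1: R0 = 3 + 9 = 12
  Iter 2: R0 = 12 + 9 = 21
  Iter 3: R0 = 21 + 9 = 30
  Iter 4: R0 = 30 + 9 = 39
  Iter 5: R0 = 39 + 9 = 48
  Iter 6: R0 = 48 + 9 = 57
  Iter 7: R0 = 57 + 9 = 66
  Iter 8: R0 = 66 + 9 = 75
Final: R0 = 75

75


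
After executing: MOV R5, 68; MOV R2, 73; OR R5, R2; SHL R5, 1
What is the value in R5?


Register state trace:
  MOV R5, 68  → R5 = 68 (0b01000100)
  MOV R2, 73  → R2 = 73 (0b01001001)
  OR R5, R2  → R5 = 68 OR 73 = 77 (0b01001101)
  SHL R5, 1  → R5 = 77 << 1 = 154
Final: R5 = 154

154


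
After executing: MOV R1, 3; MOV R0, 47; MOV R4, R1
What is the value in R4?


Register state trace:
  MOV R1, 3  → R1 = 3
  MOV R0, 47  → R0 = 47
  MOV R4, R1  → R4 = 3
Final: R4 = 3

3


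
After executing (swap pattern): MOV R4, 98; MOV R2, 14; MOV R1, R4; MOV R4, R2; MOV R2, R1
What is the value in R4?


Register state trace (swap pattern):
  MOV R4, 98  → R4 = 98
  MOV R2, 14  → R2 = 14
  MOV R1, R4  → R1 = 98  (save R4)
  MOV R4, R2  → R4 = 14  (R4 gets R2's value)
  MOV R2, R1  → R2 = 98  (R2 gets saved value)
Final: R4 = 14

14


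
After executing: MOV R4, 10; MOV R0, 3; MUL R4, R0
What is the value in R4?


Register state trace:
  MOV R4, 10  → R4 = 10
  MOV R0, 3  → R0 = 3
  MUL R4, R0  → R4 = 10 * 3 = 30
Final: R4 = 30

30


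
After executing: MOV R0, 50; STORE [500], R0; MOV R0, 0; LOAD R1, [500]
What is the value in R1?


Register and memory trace:
  MOV R0, 50  → R0 = 50
  STORE [500], R0  → mem[500] = 50
  MOV R0, 0  → R0 = 0
  LOAD R1, [500]  → R1 = mem[500] = 50
Final: R1 = 50

50


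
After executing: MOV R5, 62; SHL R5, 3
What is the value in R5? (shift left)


Register state trace:
  MOV R5, 62  → R5 = 62
  SHL R5, 3  → R5 = 62 << 3 = 62 * 2^3 = 496
Final: R5 = 496

496


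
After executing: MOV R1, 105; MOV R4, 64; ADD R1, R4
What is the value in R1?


Register state trace:
  MOV R1, 105  → R1 = 105
  MOV R4, 64  → R4 = 64
  ADD R1, R4  → R1 = 105 + 64 = 169
Final: R1 = 169

169


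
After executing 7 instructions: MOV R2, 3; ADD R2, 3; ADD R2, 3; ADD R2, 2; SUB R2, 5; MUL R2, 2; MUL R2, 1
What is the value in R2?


Register state trace:
  MOV R2, 3  → R2 = 3
  ADD R2, 3  → R2 = 3 + 3 = 6
  ADD R2, 3  → R2 = 6 + 3 = 9
  ADD R2, 2  → R2 = 9 + 2 = 11
  SUB R2, 5  → R2 = 11 - 5 = 6
  MUL R2, 2  → R2 = 6 * 2 = 12
  MUL R2, 1  → R2 = 12 * 1 = 12
Final: R2 = 12

12


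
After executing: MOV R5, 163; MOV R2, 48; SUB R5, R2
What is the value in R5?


Register state trace:
  MOV R5, 163  → R5 = 163
  MOV R2, 48  → R2 = 48
  SUB R5, R2  → R5 = 163 - 48 = 115
Final: R5 = 115

115


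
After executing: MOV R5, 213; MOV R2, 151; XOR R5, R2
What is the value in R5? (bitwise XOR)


Register state trace:
  MOV R5, 213  → R5 = 213 (0b11010101)
  MOV R2, 151  → R2 = 151 (0b10010111)
  XOR R5, R2  → R5 = 213 XOR 151 = 66 (0b01000010)
Final: R5 = 66

66


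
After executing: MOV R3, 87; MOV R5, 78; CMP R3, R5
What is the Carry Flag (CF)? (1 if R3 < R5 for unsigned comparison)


Register state trace:
  MOV R3, 87  → R3 = 87
  MOV R5, 78  → R5 = 78
  CMP R3, R5  → unsigned 87 - 78: no borrow
  87 >= 78, so CF = 0
CF = 0

0


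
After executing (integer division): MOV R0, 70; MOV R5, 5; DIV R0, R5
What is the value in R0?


Register state trace:
  MOV R0, 70  → R0 = 70
  MOV R5, 5  → R5 = 5
  DIV R0, R5  → R0 = 70 // 5 = 14
Final: R0 = 14

14


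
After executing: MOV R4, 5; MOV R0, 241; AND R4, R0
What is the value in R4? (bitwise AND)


Register state trace:
  MOV R4, 5  → R4 = 5 (0b00000101)
  MOV R0, 241  → R0 = 241 (0b11110001)
  AND R4, R0  → R4 = 5 AND 241 = 1 (0b00000001)
Final: R4 = 1

1


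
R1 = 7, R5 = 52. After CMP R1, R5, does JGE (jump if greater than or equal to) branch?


Trace:
  R1 = 7, R5 = 52
  CMP R1, R5  → compares 7 vs 52
  JGE checks: is 7 greater than or equal to 52?
  7 < 52, so condition is false
Branch taken: No

No


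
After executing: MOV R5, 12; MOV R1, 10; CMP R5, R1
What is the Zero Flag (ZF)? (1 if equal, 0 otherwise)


Register state trace:
  MOV R5, 12  → R5 = 12
  MOV R1, 10  → R1 = 10
  CMP R5, R1  → computes 12 - 10 = 2
  Result is nonzero, so values are not equal
ZF = 0

0


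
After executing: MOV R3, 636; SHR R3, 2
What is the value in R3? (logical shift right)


Register state trace:
  MOV R3, 636  → R3 = 636
  SHR R3, 2  → R3 = 636 >> 2 = 636 // 2^2 = 159
Final: R3 = 159

159


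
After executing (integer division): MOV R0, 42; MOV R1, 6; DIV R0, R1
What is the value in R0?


Register state trace:
  MOV R0, 42  → R0 = 42
  MOV R1, 6  → R1 = 6
  DIV R0, R1  → R0 = 42 // 6 = 7
Final: R0 = 7

7


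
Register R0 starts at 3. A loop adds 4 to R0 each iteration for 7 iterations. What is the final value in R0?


Starting value: R0 = 3
  Iter 1: R0 = 3 + 4 = 7
  Iter 2: R0 = 7 + 4 = 11
  Iter 3: R0 = 11 + 4 = 15
  Iter 4: R0 = 15 + 4 = 19
  Iter 5: R0 = 19 + 4 = 23
  Iter 6: R0 = 23 + 4 = 27
  Iter 7: R0 = 27 + 4 = 31
Final: R0 = 31

31


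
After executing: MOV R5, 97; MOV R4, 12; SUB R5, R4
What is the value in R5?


Register state trace:
  MOV R5, 97  → R5 = 97
  MOV R4, 12  → R4 = 12
  SUB R5, R4  → R5 = 97 - 12 = 85
Final: R5 = 85

85


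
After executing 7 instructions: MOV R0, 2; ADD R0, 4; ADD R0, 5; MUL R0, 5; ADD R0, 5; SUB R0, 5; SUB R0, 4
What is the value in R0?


Register state trace:
  MOV R0, 2  → R0 = 2
  ADD R0, 4  → R0 = 2 + 4 = 6
  ADD R0, 5  → R0 = 6 + 5 = 11
  MUL R0, 5  → R0 = 11 * 5 = 55
  ADD R0, 5  → R0 = 55 + 5 = 60
  SUB R0, 5  → R0 = 60 - 5 = 55
  SUB R0, 4  → R0 = 55 - 4 = 51
Final: R0 = 51

51


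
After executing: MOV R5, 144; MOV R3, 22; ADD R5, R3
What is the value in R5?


Register state trace:
  MOV R5, 144  → R5 = 144
  MOV R3, 22  → R3 = 22
  ADD R5, R3  → R5 = 144 + 22 = 166
Final: R5 = 166

166


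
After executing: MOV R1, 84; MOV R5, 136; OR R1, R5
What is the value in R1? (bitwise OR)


Register state trace:
  MOV R1, 84  → R1 = 84 (0b01010100)
  MOV R5, 136  → R5 = 136 (0b10001000)
  OR R1, R5   → R1 = 84 OR 136 = 220 (0b11011100)
Final: R1 = 220

220


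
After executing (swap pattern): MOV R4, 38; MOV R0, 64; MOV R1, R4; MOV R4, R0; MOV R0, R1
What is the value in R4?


Register state trace (swap pattern):
  MOV R4, 38  → R4 = 38
  MOV R0, 64  → R0 = 64
  MOV R1, R4  → R1 = 38  (save R4)
  MOV R4, R0  → R4 = 64  (R4 gets R0's value)
  MOV R0, R1  → R0 = 38  (R0 gets saved value)
Final: R4 = 64

64


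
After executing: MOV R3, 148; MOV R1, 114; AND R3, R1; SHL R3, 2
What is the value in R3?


Register state trace:
  MOV R3, 148  → R3 = 148 (0b10010100)
  MOV R1, 114  → R1 = 114 (0b01110010)
  AND R3, R1  → R3 = 148 AND 114 = 16 (0b00010000)
  SHL R3, 2  → R3 = 16 << 2 = 64
Final: R3 = 64

64


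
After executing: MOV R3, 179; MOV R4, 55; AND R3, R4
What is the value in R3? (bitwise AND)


Register state trace:
  MOV R3, 179  → R3 = 179 (0b10110011)
  MOV R4, 55  → R4 = 55 (0b00110111)
  AND R3, R4  → R3 = 179 AND 55 = 51 (0b00110011)
Final: R3 = 51

51


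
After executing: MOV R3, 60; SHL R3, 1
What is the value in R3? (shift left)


Register state trace:
  MOV R3, 60  → R3 = 60
  SHL R3, 1  → R3 = 60 << 1 = 60 * 2^1 = 120
Final: R3 = 120

120


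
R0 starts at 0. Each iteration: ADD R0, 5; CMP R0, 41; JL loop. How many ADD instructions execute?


Loop trace (R0 starts at 0, target 41, step 5):
  ADD #1: R0 = 0 + 5 = 5  → 5 < 41, loop
  ADD #2: R0 = 5 + 5 = 10  → 10 < 41, loop
  ADD #3: R0 = 10 + 5 = 15  → 15 < 41, loop
  ADD #4: R0 = 15 + 5 = 20  → 20 < 41, loop
  ADD #5: R0 = 20 + 5 = 25  → 25 < 41, loop
  ADD #6: R0 = 25 + 5 = 30  → 30 < 41, loop
  ADD #7: R0 = 30 + 5 = 35  → 35 < 41, loop
  ADD #8: R0 = 35 + 5 = 40  → 40 < 41, loop
  ADD #9: R0 = 40 + 5 = 45  → 45 >= 41, exit
Total ADD instructions: 9

9


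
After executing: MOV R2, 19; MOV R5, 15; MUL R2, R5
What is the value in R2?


Register state trace:
  MOV R2, 19  → R2 = 19
  MOV R5, 15  → R5 = 15
  MUL R2, R5  → R2 = 19 * 15 = 285
Final: R2 = 285

285


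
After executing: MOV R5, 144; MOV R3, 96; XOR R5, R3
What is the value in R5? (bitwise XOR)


Register state trace:
  MOV R5, 144  → R5 = 144 (0b10010000)
  MOV R3, 96  → R3 = 96 (0b01100000)
  XOR R5, R3  → R5 = 144 XOR 96 = 240 (0b11110000)
Final: R5 = 240

240


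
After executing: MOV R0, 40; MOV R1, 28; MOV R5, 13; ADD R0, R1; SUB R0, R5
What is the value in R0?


Register state trace:
  MOV R0, 40  → R0 = 40
  MOV R1, 28  → R1 = 28
  MOV R5, 13  → R5 = 13
  ADD R0, R1  → R0 = 40 + 28 = 68
  SUB R0, R5  → R0 = 68 - 13 = 55
Final: R0 = 55

55


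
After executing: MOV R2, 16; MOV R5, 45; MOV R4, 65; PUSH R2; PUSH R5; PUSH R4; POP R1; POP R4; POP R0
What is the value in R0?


Stack trace (top is rightmost):
  MOV R2, 16  → R2 = 16
  MOV R5, 45  → R5 = 45
  MOV R4, 65  → R4 = 65
  PUSH R2  → stack: [16]
  PUSH R5  → stack: [16, 45]
  PUSH R4  → stack: [16, 45, 65]
  POP R1  → R1 = 65, stack: [16, 45]
  POP R4  → R4 = 45, stack: [16]
  POP R0  → R0 = 16, stack: []
Final: R0 = 16

16


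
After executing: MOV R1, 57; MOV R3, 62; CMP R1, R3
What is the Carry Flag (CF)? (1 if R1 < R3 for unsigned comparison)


Register state trace:
  MOV R1, 57  → R1 = 57
  MOV R3, 62  → R3 = 62
  CMP R1, R3  → unsigned 57 - 62: borrow occurs
  57 < 62, so CF = 1
CF = 1

1


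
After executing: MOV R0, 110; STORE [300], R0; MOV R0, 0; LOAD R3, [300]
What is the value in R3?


Register and memory trace:
  MOV R0, 110  → R0 = 110
  STORE [300], R0  → mem[300] = 110
  MOV R0, 0  → R0 = 0
  LOAD R3, [300]  → R3 = mem[300] = 110
Final: R3 = 110

110


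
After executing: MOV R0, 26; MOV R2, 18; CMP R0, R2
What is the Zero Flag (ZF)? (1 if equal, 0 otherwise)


Register state trace:
  MOV R0, 26  → R0 = 26
  MOV R2, 18  → R2 = 18
  CMP R0, R2  → computes 26 - 18 = 8
  Result is nonzero, so values are not equal
ZF = 0

0


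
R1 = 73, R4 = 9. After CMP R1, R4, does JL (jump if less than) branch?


Trace:
  R1 = 73, R4 = 9
  CMP R1, R4  → compares 73 vs 9
  JL checks: is 73 less than 9?
  73 > 9, so condition is false
Branch taken: No

No


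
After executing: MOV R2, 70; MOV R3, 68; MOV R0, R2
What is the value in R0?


Register state trace:
  MOV R2, 70  → R2 = 70
  MOV R3, 68  → R3 = 68
  MOV R0, R2  → R0 = 70
Final: R0 = 70

70


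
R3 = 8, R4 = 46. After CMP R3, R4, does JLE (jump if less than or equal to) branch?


Trace:
  R3 = 8, R4 = 46
  CMP R3, R4  → compares 8 vs 46
  JLE checks: is 8 less than or equal to 46?
  8 < 46, so condition is true
Branch taken: Yes

Yes


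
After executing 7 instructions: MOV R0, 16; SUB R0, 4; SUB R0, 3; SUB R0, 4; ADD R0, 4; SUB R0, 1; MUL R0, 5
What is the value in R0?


Register state trace:
  MOV R0, 16  → R0 = 16
  SUB R0, 4  → R0 = 16 - 4 = 12
  SUB R0, 3  → R0 = 12 - 3 = 9
  SUB R0, 4  → R0 = 9 - 4 = 5
  ADD R0, 4  → R0 = 5 + 4 = 9
  SUB R0, 1  → R0 = 9 - 1 = 8
  MUL R0, 5  → R0 = 8 * 5 = 40
Final: R0 = 40

40


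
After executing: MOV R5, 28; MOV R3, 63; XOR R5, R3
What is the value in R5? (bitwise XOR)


Register state trace:
  MOV R5, 28  → R5 = 28 (0b00011100)
  MOV R3, 63  → R3 = 63 (0b00111111)
  XOR R5, R3  → R5 = 28 XOR 63 = 35 (0b00100011)
Final: R5 = 35

35


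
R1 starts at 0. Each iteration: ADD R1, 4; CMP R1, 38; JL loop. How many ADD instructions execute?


Loop trace (R1 starts at 0, target 38, step 4):
  ADD #1: R1 = 0 + 4 = 4  → 4 < 38, loop
  ADD #2: R1 = 4 + 4 = 8  → 8 < 38, loop
  ADD #3: R1 = 8 + 4 = 12  → 12 < 38, loop
  ADD #4: R1 = 12 + 4 = 16  → 16 < 38, loop
  ADD #5: R1 = 16 + 4 = 20  → 20 < 38, loop
  ADD #6: R1 = 20 + 4 = 24  → 24 < 38, loop
  ADD #7: R1 = 24 + 4 = 28  → 28 < 38, loop
  ADD #8: R1 = 28 + 4 = 32  → 32 < 38, loop
  ADD #9: R1 = 32 + 4 = 36  → 36 < 38, loop
  ADD #10: R1 = 36 + 4 = 40  → 40 >= 38, exit
Total ADD instructions: 10

10


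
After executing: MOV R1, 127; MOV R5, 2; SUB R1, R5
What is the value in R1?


Register state trace:
  MOV R1, 127  → R1 = 127
  MOV R5, 2  → R5 = 2
  SUB R1, R5  → R1 = 127 - 2 = 125
Final: R1 = 125

125


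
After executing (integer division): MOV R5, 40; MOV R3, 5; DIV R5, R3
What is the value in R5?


Register state trace:
  MOV R5, 40  → R5 = 40
  MOV R3, 5  → R3 = 5
  DIV R5, R3  → R5 = 40 // 5 = 8
Final: R5 = 8

8


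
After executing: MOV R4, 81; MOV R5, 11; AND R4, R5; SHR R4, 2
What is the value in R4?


Register state trace:
  MOV R4, 81  → R4 = 81 (0b01010001)
  MOV R5, 11  → R5 = 11 (0b00001011)
  AND R4, R5  → R4 = 81 AND 11 = 1 (0b00000001)
  SHR R4, 2  → R4 = 1 >> 2 = 0
Final: R4 = 0

0


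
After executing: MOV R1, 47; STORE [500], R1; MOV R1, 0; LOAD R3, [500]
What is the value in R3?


Register and memory trace:
  MOV R1, 47  → R1 = 47
  STORE [500], R1  → mem[500] = 47
  MOV R1, 0  → R1 = 0
  LOAD R3, [500]  → R3 = mem[500] = 47
Final: R3 = 47

47


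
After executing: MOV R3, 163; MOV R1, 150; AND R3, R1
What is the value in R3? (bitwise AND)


Register state trace:
  MOV R3, 163  → R3 = 163 (0b10100011)
  MOV R1, 150  → R1 = 150 (0b10010110)
  AND R3, R1  → R3 = 163 AND 150 = 130 (0b10000010)
Final: R3 = 130

130


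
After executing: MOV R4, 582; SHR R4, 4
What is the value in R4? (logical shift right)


Register state trace:
  MOV R4, 582  → R4 = 582
  SHR R4, 4  → R4 = 582 >> 4 = 582 // 2^4 = 36
Final: R4 = 36

36


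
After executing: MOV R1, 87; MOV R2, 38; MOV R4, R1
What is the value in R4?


Register state trace:
  MOV R1, 87  → R1 = 87
  MOV R2, 38  → R2 = 38
  MOV R4, R1  → R4 = 87
Final: R4 = 87

87


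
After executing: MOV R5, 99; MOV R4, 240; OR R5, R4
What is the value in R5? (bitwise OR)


Register state trace:
  MOV R5, 99  → R5 = 99 (0b01100011)
  MOV R4, 240  → R4 = 240 (0b11110000)
  OR R5, R4   → R5 = 99 OR 240 = 243 (0b11110011)
Final: R5 = 243

243


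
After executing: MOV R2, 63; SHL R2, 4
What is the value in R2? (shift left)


Register state trace:
  MOV R2, 63  → R2 = 63
  SHL R2, 4  → R2 = 63 << 4 = 63 * 2^4 = 1008
Final: R2 = 1008

1008


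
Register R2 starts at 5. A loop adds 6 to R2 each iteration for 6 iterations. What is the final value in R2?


Starting value: R2 = 5
  Iter 1: R2 = 5 + 6 = 11
  Iter 2: R2 = 11 + 6 = 17
  Iter 3: R2 = 17 + 6 = 23
  Iter 4: R2 = 23 + 6 = 29
  Iter 5: R2 = 29 + 6 = 35
  Iter 6: R2 = 35 + 6 = 41
Final: R2 = 41

41


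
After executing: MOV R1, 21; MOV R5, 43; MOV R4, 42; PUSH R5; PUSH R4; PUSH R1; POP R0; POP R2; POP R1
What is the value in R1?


Stack trace (top is rightmost):
  MOV R1, 21  → R1 = 21
  MOV R5, 43  → R5 = 43
  MOV R4, 42  → R4 = 42
  PUSH R5  → stack: [43]
  PUSH R4  → stack: [43, 42]
  PUSH R1  → stack: [43, 42, 21]
  POP R0  → R0 = 21, stack: [43, 42]
  POP R2  → R2 = 42, stack: [43]
  POP R1  → R1 = 43, stack: []
Final: R1 = 43

43


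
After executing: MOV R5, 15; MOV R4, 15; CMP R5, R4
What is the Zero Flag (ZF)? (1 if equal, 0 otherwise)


Register state trace:
  MOV R5, 15  → R5 = 15
  MOV R4, 15  → R4 = 15
  CMP R5, R4  → computes 15 - 15 = 0
  Result is zero, so values are equal
ZF = 1

1


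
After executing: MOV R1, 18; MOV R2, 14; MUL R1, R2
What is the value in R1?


Register state trace:
  MOV R1, 18  → R1 = 18
  MOV R2, 14  → R2 = 14
  MUL R1, R2  → R1 = 18 * 14 = 252
Final: R1 = 252

252


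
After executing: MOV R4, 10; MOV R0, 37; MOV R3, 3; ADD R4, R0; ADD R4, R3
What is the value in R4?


Register state trace:
  MOV R4, 10  → R4 = 10
  MOV R0, 37  → R0 = 37
  MOV R3, 3  → R3 = 3
  ADD R4, R0  → R4 = 10 + 37 = 47
  ADD R4, R3  → R4 = 47 + 3 = 50
Final: R4 = 50

50


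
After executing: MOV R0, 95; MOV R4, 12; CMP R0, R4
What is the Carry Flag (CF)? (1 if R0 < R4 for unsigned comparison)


Register state trace:
  MOV R0, 95  → R0 = 95
  MOV R4, 12  → R4 = 12
  CMP R0, R4  → unsigned 95 - 12: no borrow
  95 >= 12, so CF = 0
CF = 0

0


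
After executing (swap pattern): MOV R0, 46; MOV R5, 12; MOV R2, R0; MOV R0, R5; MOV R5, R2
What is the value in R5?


Register state trace (swap pattern):
  MOV R0, 46  → R0 = 46
  MOV R5, 12  → R5 = 12
  MOV R2, R0  → R2 = 46  (save R0)
  MOV R0, R5  → R0 = 12  (R0 gets R5's value)
  MOV R5, R2  → R5 = 46  (R5 gets saved value)
Final: R5 = 46

46


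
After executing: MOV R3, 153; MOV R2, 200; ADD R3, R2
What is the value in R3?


Register state trace:
  MOV R3, 153  → R3 = 153
  MOV R2, 200  → R2 = 200
  ADD R3, R2  → R3 = 153 + 200 = 353
Final: R3 = 353

353


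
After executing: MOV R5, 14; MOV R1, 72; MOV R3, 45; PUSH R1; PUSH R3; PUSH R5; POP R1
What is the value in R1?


Stack trace (top is rightmost):
  MOV R5, 14  → R5 = 14
  MOV R1, 72  → R1 = 72
  MOV R3, 45  → R3 = 45
  PUSH R1  → stack: [72]
  PUSH R3  → stack: [72, 45]
  PUSH R5  → stack: [72, 45, 14]
  POP R1  → R1 = 14, stack: [72, 45]
Final: R1 = 14

14


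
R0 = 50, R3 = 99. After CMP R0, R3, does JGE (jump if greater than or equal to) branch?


Trace:
  R0 = 50, R3 = 99
  CMP R0, R3  → compares 50 vs 99
  JGE checks: is 50 greater than or equal to 99?
  50 < 99, so condition is false
Branch taken: No

No


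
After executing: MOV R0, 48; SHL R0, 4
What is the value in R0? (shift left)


Register state trace:
  MOV R0, 48  → R0 = 48
  SHL R0, 4  → R0 = 48 << 4 = 48 * 2^4 = 768
Final: R0 = 768

768


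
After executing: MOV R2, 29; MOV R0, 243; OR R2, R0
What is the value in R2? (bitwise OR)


Register state trace:
  MOV R2, 29  → R2 = 29 (0b00011101)
  MOV R0, 243  → R0 = 243 (0b11110011)
  OR R2, R0   → R2 = 29 OR 243 = 255 (0b11111111)
Final: R2 = 255

255


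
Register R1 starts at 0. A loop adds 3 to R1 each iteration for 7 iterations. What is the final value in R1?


Starting value: R1 = 0
  Iter 1: R1 = 0 + 3 = 3
  Iter 2: R1 = 3 + 3 = 6
  Iter 3: R1 = 6 + 3 = 9
  Iter 4: R1 = 9 + 3 = 12
  Iter 5: R1 = 12 + 3 = 15
  Iter 6: R1 = 15 + 3 = 18
  Iter 7: R1 = 18 + 3 = 21
Final: R1 = 21

21
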